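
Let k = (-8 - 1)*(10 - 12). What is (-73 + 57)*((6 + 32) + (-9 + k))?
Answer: -752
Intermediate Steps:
k = 18 (k = -9*(-2) = 18)
(-73 + 57)*((6 + 32) + (-9 + k)) = (-73 + 57)*((6 + 32) + (-9 + 18)) = -16*(38 + 9) = -16*47 = -752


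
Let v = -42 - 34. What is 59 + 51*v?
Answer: -3817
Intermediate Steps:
v = -76
59 + 51*v = 59 + 51*(-76) = 59 - 3876 = -3817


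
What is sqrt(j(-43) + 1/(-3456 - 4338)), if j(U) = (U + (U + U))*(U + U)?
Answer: sqrt(74880105910)/2598 ≈ 105.33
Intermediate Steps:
j(U) = 6*U**2 (j(U) = (U + 2*U)*(2*U) = (3*U)*(2*U) = 6*U**2)
sqrt(j(-43) + 1/(-3456 - 4338)) = sqrt(6*(-43)**2 + 1/(-3456 - 4338)) = sqrt(6*1849 + 1/(-7794)) = sqrt(11094 - 1/7794) = sqrt(86466635/7794) = sqrt(74880105910)/2598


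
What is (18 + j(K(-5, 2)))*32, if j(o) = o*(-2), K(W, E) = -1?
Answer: 640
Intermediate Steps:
j(o) = -2*o
(18 + j(K(-5, 2)))*32 = (18 - 2*(-1))*32 = (18 + 2)*32 = 20*32 = 640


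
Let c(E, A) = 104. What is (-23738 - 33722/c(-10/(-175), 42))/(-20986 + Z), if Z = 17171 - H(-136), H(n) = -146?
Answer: 32083/4892 ≈ 6.5583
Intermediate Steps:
Z = 17317 (Z = 17171 - 1*(-146) = 17171 + 146 = 17317)
(-23738 - 33722/c(-10/(-175), 42))/(-20986 + Z) = (-23738 - 33722/104)/(-20986 + 17317) = (-23738 - 33722*1/104)/(-3669) = (-23738 - 1297/4)*(-1/3669) = -96249/4*(-1/3669) = 32083/4892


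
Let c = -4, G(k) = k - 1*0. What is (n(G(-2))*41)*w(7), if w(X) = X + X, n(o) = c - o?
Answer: -1148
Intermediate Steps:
G(k) = k (G(k) = k + 0 = k)
n(o) = -4 - o
w(X) = 2*X
(n(G(-2))*41)*w(7) = ((-4 - 1*(-2))*41)*(2*7) = ((-4 + 2)*41)*14 = -2*41*14 = -82*14 = -1148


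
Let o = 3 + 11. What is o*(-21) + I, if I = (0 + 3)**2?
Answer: -285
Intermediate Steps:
o = 14
I = 9 (I = 3**2 = 9)
o*(-21) + I = 14*(-21) + 9 = -294 + 9 = -285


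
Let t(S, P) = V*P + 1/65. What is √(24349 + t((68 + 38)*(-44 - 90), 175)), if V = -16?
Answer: √91044590/65 ≈ 146.80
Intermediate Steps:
t(S, P) = 1/65 - 16*P (t(S, P) = -16*P + 1/65 = 1/65 - 16*P)
√(24349 + t((68 + 38)*(-44 - 90), 175)) = √(24349 + (1/65 - 16*175)) = √(24349 + (1/65 - 2800)) = √(24349 - 181999/65) = √(1400686/65) = √91044590/65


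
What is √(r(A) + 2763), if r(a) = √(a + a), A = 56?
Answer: √(2763 + 4*√7) ≈ 52.665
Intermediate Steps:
r(a) = √2*√a (r(a) = √(2*a) = √2*√a)
√(r(A) + 2763) = √(√2*√56 + 2763) = √(√2*(2*√14) + 2763) = √(4*√7 + 2763) = √(2763 + 4*√7)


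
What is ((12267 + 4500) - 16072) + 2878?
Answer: 3573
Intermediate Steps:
((12267 + 4500) - 16072) + 2878 = (16767 - 16072) + 2878 = 695 + 2878 = 3573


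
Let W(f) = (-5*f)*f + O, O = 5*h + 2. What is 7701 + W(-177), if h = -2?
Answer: -148952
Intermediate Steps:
O = -8 (O = 5*(-2) + 2 = -10 + 2 = -8)
W(f) = -8 - 5*f² (W(f) = (-5*f)*f - 8 = -5*f² - 8 = -8 - 5*f²)
7701 + W(-177) = 7701 + (-8 - 5*(-177)²) = 7701 + (-8 - 5*31329) = 7701 + (-8 - 156645) = 7701 - 156653 = -148952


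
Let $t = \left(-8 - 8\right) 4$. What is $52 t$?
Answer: $-3328$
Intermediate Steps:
$t = -64$ ($t = \left(-16\right) 4 = -64$)
$52 t = 52 \left(-64\right) = -3328$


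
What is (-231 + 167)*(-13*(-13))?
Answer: -10816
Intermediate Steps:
(-231 + 167)*(-13*(-13)) = -64*169 = -10816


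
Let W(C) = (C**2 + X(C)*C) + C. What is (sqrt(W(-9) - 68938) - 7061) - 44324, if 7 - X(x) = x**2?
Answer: -51385 + 10*I*sqrt(682) ≈ -51385.0 + 261.15*I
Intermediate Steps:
X(x) = 7 - x**2
W(C) = C + C**2 + C*(7 - C**2) (W(C) = (C**2 + (7 - C**2)*C) + C = (C**2 + C*(7 - C**2)) + C = C + C**2 + C*(7 - C**2))
(sqrt(W(-9) - 68938) - 7061) - 44324 = (sqrt(-9*(8 - 9 - 1*(-9)**2) - 68938) - 7061) - 44324 = (sqrt(-9*(8 - 9 - 1*81) - 68938) - 7061) - 44324 = (sqrt(-9*(8 - 9 - 81) - 68938) - 7061) - 44324 = (sqrt(-9*(-82) - 68938) - 7061) - 44324 = (sqrt(738 - 68938) - 7061) - 44324 = (sqrt(-68200) - 7061) - 44324 = (10*I*sqrt(682) - 7061) - 44324 = (-7061 + 10*I*sqrt(682)) - 44324 = -51385 + 10*I*sqrt(682)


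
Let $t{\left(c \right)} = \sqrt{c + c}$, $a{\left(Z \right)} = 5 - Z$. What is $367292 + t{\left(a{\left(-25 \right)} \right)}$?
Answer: $367292 + 2 \sqrt{15} \approx 3.673 \cdot 10^{5}$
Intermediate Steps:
$t{\left(c \right)} = \sqrt{2} \sqrt{c}$ ($t{\left(c \right)} = \sqrt{2 c} = \sqrt{2} \sqrt{c}$)
$367292 + t{\left(a{\left(-25 \right)} \right)} = 367292 + \sqrt{2} \sqrt{5 - -25} = 367292 + \sqrt{2} \sqrt{5 + 25} = 367292 + \sqrt{2} \sqrt{30} = 367292 + 2 \sqrt{15}$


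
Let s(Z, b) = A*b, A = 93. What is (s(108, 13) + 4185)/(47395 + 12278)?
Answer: 1798/19891 ≈ 0.090393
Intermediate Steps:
s(Z, b) = 93*b
(s(108, 13) + 4185)/(47395 + 12278) = (93*13 + 4185)/(47395 + 12278) = (1209 + 4185)/59673 = 5394*(1/59673) = 1798/19891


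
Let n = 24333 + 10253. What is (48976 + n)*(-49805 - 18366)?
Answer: -5696505102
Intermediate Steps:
n = 34586
(48976 + n)*(-49805 - 18366) = (48976 + 34586)*(-49805 - 18366) = 83562*(-68171) = -5696505102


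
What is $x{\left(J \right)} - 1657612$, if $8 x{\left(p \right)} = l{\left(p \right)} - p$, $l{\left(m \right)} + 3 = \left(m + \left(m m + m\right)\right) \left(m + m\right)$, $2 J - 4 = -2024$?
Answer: $- \frac{2069781489}{8} \approx -2.5872 \cdot 10^{8}$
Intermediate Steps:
$J = -1010$ ($J = 2 + \frac{1}{2} \left(-2024\right) = 2 - 1012 = -1010$)
$l{\left(m \right)} = -3 + 2 m \left(m^{2} + 2 m\right)$ ($l{\left(m \right)} = -3 + \left(m + \left(m m + m\right)\right) \left(m + m\right) = -3 + \left(m + \left(m^{2} + m\right)\right) 2 m = -3 + \left(m + \left(m + m^{2}\right)\right) 2 m = -3 + \left(m^{2} + 2 m\right) 2 m = -3 + 2 m \left(m^{2} + 2 m\right)$)
$x{\left(p \right)} = - \frac{3}{8} + \frac{p^{2}}{2} - \frac{p}{8} + \frac{p^{3}}{4}$ ($x{\left(p \right)} = \frac{\left(-3 + 2 p^{3} + 4 p^{2}\right) - p}{8} = \frac{-3 - p + 2 p^{3} + 4 p^{2}}{8} = - \frac{3}{8} + \frac{p^{2}}{2} - \frac{p}{8} + \frac{p^{3}}{4}$)
$x{\left(J \right)} - 1657612 = \left(- \frac{3}{8} + \frac{\left(-1010\right)^{2}}{2} - - \frac{505}{4} + \frac{\left(-1010\right)^{3}}{4}\right) - 1657612 = \left(- \frac{3}{8} + \frac{1}{2} \cdot 1020100 + \frac{505}{4} + \frac{1}{4} \left(-1030301000\right)\right) - 1657612 = \left(- \frac{3}{8} + 510050 + \frac{505}{4} - 257575250\right) - 1657612 = - \frac{2056520593}{8} - 1657612 = - \frac{2069781489}{8}$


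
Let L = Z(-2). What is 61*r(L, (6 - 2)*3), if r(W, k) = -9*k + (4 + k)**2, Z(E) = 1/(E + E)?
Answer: 9028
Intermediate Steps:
Z(E) = 1/(2*E)
L = -1/4 (L = (1/2)/(-2) = (1/2)*(-1/2) = -1/4 ≈ -0.25000)
r(W, k) = (4 + k)**2 - 9*k
61*r(L, (6 - 2)*3) = 61*(16 + ((6 - 2)*3)**2 - (6 - 2)*3) = 61*(16 + (4*3)**2 - 4*3) = 61*(16 + 12**2 - 1*12) = 61*(16 + 144 - 12) = 61*148 = 9028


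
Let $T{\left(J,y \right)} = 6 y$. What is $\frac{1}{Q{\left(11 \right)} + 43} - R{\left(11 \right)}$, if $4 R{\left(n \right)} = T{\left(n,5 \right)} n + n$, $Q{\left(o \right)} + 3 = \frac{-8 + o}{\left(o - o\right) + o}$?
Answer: $- \frac{151019}{1772} \approx -85.225$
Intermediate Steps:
$Q{\left(o \right)} = -3 + \frac{-8 + o}{o}$ ($Q{\left(o \right)} = -3 + \frac{-8 + o}{\left(o - o\right) + o} = -3 + \frac{-8 + o}{0 + o} = -3 + \frac{-8 + o}{o}$)
$R{\left(n \right)} = \frac{31 n}{4}$ ($R{\left(n \right)} = \frac{6 \cdot 5 n + n}{4} = \frac{30 n + n}{4} = \frac{31 n}{4}$)
$\frac{1}{Q{\left(11 \right)} + 43} - R{\left(11 \right)} = \frac{1}{\left(-2 - \frac{8}{11}\right) + 43} - \frac{31}{4} \cdot 11 = \frac{1}{\left(-2 - \frac{8}{11}\right) + 43} - \frac{341}{4} = \frac{1}{- \frac{30}{11} + 43} - \frac{341}{4} = \frac{1}{\frac{443}{11}} - \frac{341}{4} = \frac{11}{443} - \frac{341}{4} = - \frac{151019}{1772}$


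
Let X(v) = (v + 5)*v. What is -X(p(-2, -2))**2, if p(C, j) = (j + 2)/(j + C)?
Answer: 0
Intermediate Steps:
p(C, j) = (2 + j)/(C + j)
X(v) = v*(5 + v) (X(v) = (5 + v)*v = v*(5 + v))
-X(p(-2, -2))**2 = -(((2 - 2)/(-2 - 2))*(5 + (2 - 2)/(-2 - 2)))**2 = -((0/(-4))*(5 + 0/(-4)))**2 = -((-1/4*0)*(5 - 1/4*0))**2 = -(0*(5 + 0))**2 = -(0*5)**2 = -1*0**2 = -1*0 = 0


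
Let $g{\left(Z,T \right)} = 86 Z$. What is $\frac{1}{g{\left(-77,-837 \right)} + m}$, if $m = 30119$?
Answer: $\frac{1}{23497} \approx 4.2559 \cdot 10^{-5}$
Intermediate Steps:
$\frac{1}{g{\left(-77,-837 \right)} + m} = \frac{1}{86 \left(-77\right) + 30119} = \frac{1}{-6622 + 30119} = \frac{1}{23497}$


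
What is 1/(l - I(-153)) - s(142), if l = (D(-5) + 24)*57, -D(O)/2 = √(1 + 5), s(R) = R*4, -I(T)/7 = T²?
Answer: -1723009388161/3033467265 + 38*√6/9100401795 ≈ -568.00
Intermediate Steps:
I(T) = -7*T²
s(R) = 4*R
D(O) = -2*√6 (D(O) = -2*√(1 + 5) = -2*√6)
l = 1368 - 114*√6 (l = (-2*√6 + 24)*57 = (24 - 2*√6)*57 = 1368 - 114*√6 ≈ 1088.8)
1/(l - I(-153)) - s(142) = 1/((1368 - 114*√6) - (-7)*(-153)²) - 4*142 = 1/((1368 - 114*√6) - (-7)*23409) - 1*568 = 1/((1368 - 114*√6) - 1*(-163863)) - 568 = 1/((1368 - 114*√6) + 163863) - 568 = 1/(165231 - 114*√6) - 568 = -568 + 1/(165231 - 114*√6)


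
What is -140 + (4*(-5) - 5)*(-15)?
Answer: 235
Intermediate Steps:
-140 + (4*(-5) - 5)*(-15) = -140 + (-20 - 5)*(-15) = -140 - 25*(-15) = -140 + 375 = 235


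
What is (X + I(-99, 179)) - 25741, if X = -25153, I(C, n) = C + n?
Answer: -50814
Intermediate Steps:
(X + I(-99, 179)) - 25741 = (-25153 + (-99 + 179)) - 25741 = (-25153 + 80) - 25741 = -25073 - 25741 = -50814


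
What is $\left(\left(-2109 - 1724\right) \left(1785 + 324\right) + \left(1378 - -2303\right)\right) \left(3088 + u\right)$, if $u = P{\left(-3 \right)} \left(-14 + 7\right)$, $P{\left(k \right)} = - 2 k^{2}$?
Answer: $-25969492824$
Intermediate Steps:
$u = 126$ ($u = - 2 \left(-3\right)^{2} \left(-14 + 7\right) = \left(-2\right) 9 \left(-7\right) = \left(-18\right) \left(-7\right) = 126$)
$\left(\left(-2109 - 1724\right) \left(1785 + 324\right) + \left(1378 - -2303\right)\right) \left(3088 + u\right) = \left(\left(-2109 - 1724\right) \left(1785 + 324\right) + \left(1378 - -2303\right)\right) \left(3088 + 126\right) = \left(\left(-3833\right) 2109 + \left(1378 + 2303\right)\right) 3214 = \left(-8083797 + 3681\right) 3214 = \left(-8080116\right) 3214 = -25969492824$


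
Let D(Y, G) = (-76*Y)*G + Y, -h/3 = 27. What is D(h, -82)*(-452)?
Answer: 228202596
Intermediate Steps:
h = -81 (h = -3*27 = -81)
D(Y, G) = Y - 76*G*Y (D(Y, G) = -76*G*Y + Y = Y - 76*G*Y)
D(h, -82)*(-452) = -81*(1 - 76*(-82))*(-452) = -81*(1 + 6232)*(-452) = -81*6233*(-452) = -504873*(-452) = 228202596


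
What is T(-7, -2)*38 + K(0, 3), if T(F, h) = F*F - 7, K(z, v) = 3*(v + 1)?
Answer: 1608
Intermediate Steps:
K(z, v) = 3 + 3*v (K(z, v) = 3*(1 + v) = 3 + 3*v)
T(F, h) = -7 + F² (T(F, h) = F² - 7 = -7 + F²)
T(-7, -2)*38 + K(0, 3) = (-7 + (-7)²)*38 + (3 + 3*3) = (-7 + 49)*38 + (3 + 9) = 42*38 + 12 = 1596 + 12 = 1608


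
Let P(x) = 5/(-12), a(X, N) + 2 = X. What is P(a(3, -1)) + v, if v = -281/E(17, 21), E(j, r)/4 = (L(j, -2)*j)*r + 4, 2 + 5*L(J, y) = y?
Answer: -2825/16896 ≈ -0.16720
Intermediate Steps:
a(X, N) = -2 + X
L(J, y) = -⅖ + y/5
P(x) = -5/12 (P(x) = 5*(-1/12) = -5/12)
E(j, r) = 16 - 16*j*r/5 (E(j, r) = 4*(((-⅖ + (⅕)*(-2))*j)*r + 4) = 4*(((-⅖ - ⅖)*j)*r + 4) = 4*((-4*j/5)*r + 4) = 4*(-4*j*r/5 + 4) = 4*(4 - 4*j*r/5) = 16 - 16*j*r/5)
v = 1405/5632 (v = -281/(16 - 16/5*17*21) = -281/(16 - 5712/5) = -281/(-5632/5) = -281*(-5/5632) = 1405/5632 ≈ 0.24947)
P(a(3, -1)) + v = -5/12 + 1405/5632 = -2825/16896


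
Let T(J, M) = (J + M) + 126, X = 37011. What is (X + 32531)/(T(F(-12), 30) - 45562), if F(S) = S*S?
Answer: -34771/22631 ≈ -1.5364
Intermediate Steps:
F(S) = S²
T(J, M) = 126 + J + M
(X + 32531)/(T(F(-12), 30) - 45562) = (37011 + 32531)/((126 + (-12)² + 30) - 45562) = 69542/((126 + 144 + 30) - 45562) = 69542/(300 - 45562) = 69542/(-45262) = 69542*(-1/45262) = -34771/22631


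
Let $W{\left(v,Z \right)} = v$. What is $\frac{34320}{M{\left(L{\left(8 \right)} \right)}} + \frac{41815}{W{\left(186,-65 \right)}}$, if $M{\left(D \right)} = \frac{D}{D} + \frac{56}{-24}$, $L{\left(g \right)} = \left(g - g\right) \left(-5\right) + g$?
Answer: $- \frac{4745825}{186} \approx -25515.0$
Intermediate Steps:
$L{\left(g \right)} = g$ ($L{\left(g \right)} = 0 \left(-5\right) + g = 0 + g = g$)
$M{\left(D \right)} = - \frac{4}{3}$ ($M{\left(D \right)} = 1 + 56 \left(- \frac{1}{24}\right) = 1 - \frac{7}{3} = - \frac{4}{3}$)
$\frac{34320}{M{\left(L{\left(8 \right)} \right)}} + \frac{41815}{W{\left(186,-65 \right)}} = \frac{34320}{- \frac{4}{3}} + \frac{41815}{186} = 34320 \left(- \frac{3}{4}\right) + 41815 \cdot \frac{1}{186} = -25740 + \frac{41815}{186} = - \frac{4745825}{186}$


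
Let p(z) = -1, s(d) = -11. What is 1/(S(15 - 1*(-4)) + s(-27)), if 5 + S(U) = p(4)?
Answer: -1/17 ≈ -0.058824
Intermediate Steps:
S(U) = -6 (S(U) = -5 - 1 = -6)
1/(S(15 - 1*(-4)) + s(-27)) = 1/(-6 - 11) = 1/(-17) = -1/17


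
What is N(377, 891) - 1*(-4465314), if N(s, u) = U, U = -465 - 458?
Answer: 4464391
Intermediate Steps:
U = -923
N(s, u) = -923
N(377, 891) - 1*(-4465314) = -923 - 1*(-4465314) = -923 + 4465314 = 4464391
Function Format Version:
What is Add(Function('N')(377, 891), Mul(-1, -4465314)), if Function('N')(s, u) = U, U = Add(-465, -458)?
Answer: 4464391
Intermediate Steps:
U = -923
Function('N')(s, u) = -923
Add(Function('N')(377, 891), Mul(-1, -4465314)) = Add(-923, Mul(-1, -4465314)) = Add(-923, 4465314) = 4464391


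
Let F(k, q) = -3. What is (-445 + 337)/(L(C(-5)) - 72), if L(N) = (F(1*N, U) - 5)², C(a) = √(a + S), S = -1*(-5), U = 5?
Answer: 27/2 ≈ 13.500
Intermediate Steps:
S = 5
C(a) = √(5 + a) (C(a) = √(a + 5) = √(5 + a))
L(N) = 64 (L(N) = (-3 - 5)² = (-8)² = 64)
(-445 + 337)/(L(C(-5)) - 72) = (-445 + 337)/(64 - 72) = -108/(-8) = -108*(-⅛) = 27/2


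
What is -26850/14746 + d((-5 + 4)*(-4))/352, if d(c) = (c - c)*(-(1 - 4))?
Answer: -13425/7373 ≈ -1.8208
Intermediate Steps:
d(c) = 0 (d(c) = 0*(-1*(-3)) = 0*3 = 0)
-26850/14746 + d((-5 + 4)*(-4))/352 = -26850/14746 + 0/352 = -26850*1/14746 + 0*(1/352) = -13425/7373 + 0 = -13425/7373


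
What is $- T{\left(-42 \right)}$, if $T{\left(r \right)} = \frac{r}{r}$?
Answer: $-1$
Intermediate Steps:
$T{\left(r \right)} = 1$
$- T{\left(-42 \right)} = \left(-1\right) 1 = -1$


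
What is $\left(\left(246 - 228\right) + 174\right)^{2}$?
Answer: $36864$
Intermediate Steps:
$\left(\left(246 - 228\right) + 174\right)^{2} = \left(18 + 174\right)^{2} = 192^{2} = 36864$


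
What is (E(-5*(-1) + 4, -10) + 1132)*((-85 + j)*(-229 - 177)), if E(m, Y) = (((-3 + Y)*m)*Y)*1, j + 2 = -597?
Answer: 639274608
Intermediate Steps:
j = -599 (j = -2 - 597 = -599)
E(m, Y) = Y*m*(-3 + Y) (E(m, Y) = ((m*(-3 + Y))*Y)*1 = (Y*m*(-3 + Y))*1 = Y*m*(-3 + Y))
(E(-5*(-1) + 4, -10) + 1132)*((-85 + j)*(-229 - 177)) = (-10*(-5*(-1) + 4)*(-3 - 10) + 1132)*((-85 - 599)*(-229 - 177)) = (-10*(5 + 4)*(-13) + 1132)*(-684*(-406)) = (-10*9*(-13) + 1132)*277704 = (1170 + 1132)*277704 = 2302*277704 = 639274608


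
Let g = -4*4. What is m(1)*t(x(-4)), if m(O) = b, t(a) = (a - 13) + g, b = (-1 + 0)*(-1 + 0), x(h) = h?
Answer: -33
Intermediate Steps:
g = -16
b = 1 (b = -1*(-1) = 1)
t(a) = -29 + a (t(a) = (a - 13) - 16 = (-13 + a) - 16 = -29 + a)
m(O) = 1
m(1)*t(x(-4)) = 1*(-29 - 4) = 1*(-33) = -33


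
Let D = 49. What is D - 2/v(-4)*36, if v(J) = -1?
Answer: 121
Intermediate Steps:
D - 2/v(-4)*36 = 49 - 2/(-1)*36 = 49 - 2*(-1)*36 = 49 + 2*36 = 49 + 72 = 121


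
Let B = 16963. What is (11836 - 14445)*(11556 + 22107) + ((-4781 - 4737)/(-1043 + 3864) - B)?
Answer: -247807171848/2821 ≈ -8.7844e+7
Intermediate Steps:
(11836 - 14445)*(11556 + 22107) + ((-4781 - 4737)/(-1043 + 3864) - B) = (11836 - 14445)*(11556 + 22107) + ((-4781 - 4737)/(-1043 + 3864) - 1*16963) = -2609*33663 + (-9518/2821 - 16963) = -87826767 + (-9518*1/2821 - 16963) = -87826767 + (-9518/2821 - 16963) = -87826767 - 47862141/2821 = -247807171848/2821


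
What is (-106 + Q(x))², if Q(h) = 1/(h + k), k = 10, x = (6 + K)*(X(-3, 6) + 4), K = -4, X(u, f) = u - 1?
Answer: 1121481/100 ≈ 11215.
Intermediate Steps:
X(u, f) = -1 + u
x = 0 (x = (6 - 4)*((-1 - 3) + 4) = 2*(-4 + 4) = 2*0 = 0)
Q(h) = 1/(10 + h) (Q(h) = 1/(h + 10) = 1/(10 + h))
(-106 + Q(x))² = (-106 + 1/(10 + 0))² = (-106 + 1/10)² = (-106 + ⅒)² = (-1059/10)² = 1121481/100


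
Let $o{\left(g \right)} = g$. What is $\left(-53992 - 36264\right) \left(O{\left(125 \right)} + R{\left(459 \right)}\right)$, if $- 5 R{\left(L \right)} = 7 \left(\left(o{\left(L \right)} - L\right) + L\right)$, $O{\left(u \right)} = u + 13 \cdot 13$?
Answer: $\frac{157316208}{5} \approx 3.1463 \cdot 10^{7}$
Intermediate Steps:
$O{\left(u \right)} = 169 + u$ ($O{\left(u \right)} = u + 169 = 169 + u$)
$R{\left(L \right)} = - \frac{7 L}{5}$ ($R{\left(L \right)} = - \frac{7 \left(\left(L - L\right) + L\right)}{5} = - \frac{7 \left(0 + L\right)}{5} = - \frac{7 L}{5}$)
$\left(-53992 - 36264\right) \left(O{\left(125 \right)} + R{\left(459 \right)}\right) = \left(-53992 - 36264\right) \left(\left(169 + 125\right) - \frac{3213}{5}\right) = - 90256 \left(294 - \frac{3213}{5}\right) = \left(-90256\right) \left(- \frac{1743}{5}\right) = \frac{157316208}{5}$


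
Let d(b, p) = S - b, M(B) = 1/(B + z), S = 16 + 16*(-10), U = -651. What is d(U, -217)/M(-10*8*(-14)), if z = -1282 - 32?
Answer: -98358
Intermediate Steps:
S = -144 (S = 16 - 160 = -144)
z = -1314
M(B) = 1/(-1314 + B) (M(B) = 1/(B - 1314) = 1/(-1314 + B))
d(b, p) = -144 - b
d(U, -217)/M(-10*8*(-14)) = (-144 - 1*(-651))/(1/(-1314 - 10*8*(-14))) = (-144 + 651)/(1/(-1314 - 80*(-14))) = 507/(1/(-1314 + 1120)) = 507/(1/(-194)) = 507/(-1/194) = 507*(-194) = -98358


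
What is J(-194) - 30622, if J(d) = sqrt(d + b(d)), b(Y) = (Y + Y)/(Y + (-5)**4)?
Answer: -30622 + I*sqrt(36204862)/431 ≈ -30622.0 + 13.961*I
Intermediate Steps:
b(Y) = 2*Y/(625 + Y) (b(Y) = (2*Y)/(Y + 625) = (2*Y)/(625 + Y) = 2*Y/(625 + Y))
J(d) = sqrt(d + 2*d/(625 + d))
J(-194) - 30622 = sqrt(-194*(627 - 194)/(625 - 194)) - 30622 = sqrt(-194*433/431) - 30622 = sqrt(-194*1/431*433) - 30622 = sqrt(-84002/431) - 30622 = I*sqrt(36204862)/431 - 30622 = -30622 + I*sqrt(36204862)/431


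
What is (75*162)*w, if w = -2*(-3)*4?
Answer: 291600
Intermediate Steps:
w = 24 (w = 6*4 = 24)
(75*162)*w = (75*162)*24 = 12150*24 = 291600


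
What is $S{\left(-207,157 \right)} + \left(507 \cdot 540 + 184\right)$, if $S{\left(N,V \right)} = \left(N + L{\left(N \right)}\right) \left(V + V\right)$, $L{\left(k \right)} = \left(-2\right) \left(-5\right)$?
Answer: $212106$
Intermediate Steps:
$L{\left(k \right)} = 10$
$S{\left(N,V \right)} = 2 V \left(10 + N\right)$ ($S{\left(N,V \right)} = \left(N + 10\right) \left(V + V\right) = \left(10 + N\right) 2 V = 2 V \left(10 + N\right)$)
$S{\left(-207,157 \right)} + \left(507 \cdot 540 + 184\right) = 2 \cdot 157 \left(10 - 207\right) + \left(507 \cdot 540 + 184\right) = 2 \cdot 157 \left(-197\right) + \left(273780 + 184\right) = -61858 + 273964 = 212106$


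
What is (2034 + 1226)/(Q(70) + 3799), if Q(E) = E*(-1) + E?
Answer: 3260/3799 ≈ 0.85812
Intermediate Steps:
Q(E) = 0 (Q(E) = -E + E = 0)
(2034 + 1226)/(Q(70) + 3799) = (2034 + 1226)/(0 + 3799) = 3260/3799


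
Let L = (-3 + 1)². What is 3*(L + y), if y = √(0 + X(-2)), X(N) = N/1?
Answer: 12 + 3*I*√2 ≈ 12.0 + 4.2426*I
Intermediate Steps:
X(N) = N (X(N) = N*1 = N)
L = 4 (L = (-2)² = 4)
y = I*√2 (y = √(0 - 2) = √(-2) = I*√2 ≈ 1.4142*I)
3*(L + y) = 3*(4 + I*√2) = 12 + 3*I*√2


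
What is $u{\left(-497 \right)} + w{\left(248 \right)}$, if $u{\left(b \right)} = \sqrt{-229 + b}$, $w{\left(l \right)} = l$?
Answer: $248 + 11 i \sqrt{6} \approx 248.0 + 26.944 i$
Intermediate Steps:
$u{\left(-497 \right)} + w{\left(248 \right)} = \sqrt{-229 - 497} + 248 = \sqrt{-726} + 248 = 11 i \sqrt{6} + 248 = 248 + 11 i \sqrt{6}$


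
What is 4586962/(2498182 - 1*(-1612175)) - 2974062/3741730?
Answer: 2469358382063/7689923048805 ≈ 0.32112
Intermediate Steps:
4586962/(2498182 - 1*(-1612175)) - 2974062/3741730 = 4586962/(2498182 + 1612175) - 2974062*1/3741730 = 4586962/4110357 - 1487031/1870865 = 2469358382063/7689923048805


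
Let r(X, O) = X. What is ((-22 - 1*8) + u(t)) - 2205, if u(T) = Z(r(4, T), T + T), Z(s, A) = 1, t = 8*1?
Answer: -2234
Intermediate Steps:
t = 8
u(T) = 1
((-22 - 1*8) + u(t)) - 2205 = ((-22 - 1*8) + 1) - 2205 = ((-22 - 8) + 1) - 2205 = (-30 + 1) - 2205 = -29 - 2205 = -2234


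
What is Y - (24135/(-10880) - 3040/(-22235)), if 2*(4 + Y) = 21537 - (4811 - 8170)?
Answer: 120436649029/9676672 ≈ 12446.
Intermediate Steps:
Y = 12444 (Y = -4 + (21537 - (4811 - 8170))/2 = -4 + (21537 - 1*(-3359))/2 = -4 + (21537 + 3359)/2 = -4 + (½)*24896 = -4 + 12448 = 12444)
Y - (24135/(-10880) - 3040/(-22235)) = 12444 - (24135/(-10880) - 3040/(-22235)) = 12444 - (24135*(-1/10880) - 3040*(-1/22235)) = 12444 - (-4827/2176 + 608/4447) = 12444 - 1*(-20142661/9676672) = 12444 + 20142661/9676672 = 120436649029/9676672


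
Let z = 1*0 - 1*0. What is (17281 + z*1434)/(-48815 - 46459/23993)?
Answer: -37693003/106478614 ≈ -0.35400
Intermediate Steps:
z = 0 (z = 0 + 0 = 0)
(17281 + z*1434)/(-48815 - 46459/23993) = (17281 + 0*1434)/(-48815 - 46459/23993) = (17281 + 0)/(-48815 - 46459*1/23993) = 17281/(-48815 - 46459/23993) = 17281/(-1171264754/23993) = 17281*(-23993/1171264754) = -37693003/106478614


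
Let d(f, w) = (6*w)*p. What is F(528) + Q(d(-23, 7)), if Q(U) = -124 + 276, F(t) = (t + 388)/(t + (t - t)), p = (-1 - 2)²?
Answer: 20293/132 ≈ 153.73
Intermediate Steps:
p = 9 (p = (-3)² = 9)
d(f, w) = 54*w (d(f, w) = (6*w)*9 = 54*w)
F(t) = (388 + t)/t (F(t) = (388 + t)/(t + 0) = (388 + t)/t)
Q(U) = 152
F(528) + Q(d(-23, 7)) = (388 + 528)/528 + 152 = (1/528)*916 + 152 = 229/132 + 152 = 20293/132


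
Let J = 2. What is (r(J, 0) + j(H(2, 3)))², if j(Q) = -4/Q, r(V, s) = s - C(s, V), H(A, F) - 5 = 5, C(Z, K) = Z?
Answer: 4/25 ≈ 0.16000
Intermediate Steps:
H(A, F) = 10 (H(A, F) = 5 + 5 = 10)
r(V, s) = 0 (r(V, s) = s - s = 0)
(r(J, 0) + j(H(2, 3)))² = (0 - 4/10)² = (0 - 4*⅒)² = (0 - ⅖)² = (-⅖)² = 4/25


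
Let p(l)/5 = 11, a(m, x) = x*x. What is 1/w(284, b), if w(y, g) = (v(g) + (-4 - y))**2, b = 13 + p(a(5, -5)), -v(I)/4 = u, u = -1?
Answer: 1/80656 ≈ 1.2398e-5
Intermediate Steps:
a(m, x) = x**2
v(I) = 4 (v(I) = -4*(-1) = 4)
p(l) = 55 (p(l) = 5*11 = 55)
b = 68 (b = 13 + 55 = 68)
w(y, g) = y**2 (w(y, g) = (4 + (-4 - y))**2 = (-y)**2 = y**2)
1/w(284, b) = 1/(284**2) = 1/80656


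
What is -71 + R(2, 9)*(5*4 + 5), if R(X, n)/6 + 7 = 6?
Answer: -221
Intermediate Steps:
R(X, n) = -6 (R(X, n) = -42 + 6*6 = -42 + 36 = -6)
-71 + R(2, 9)*(5*4 + 5) = -71 - 6*(5*4 + 5) = -71 - 6*(20 + 5) = -71 - 6*25 = -71 - 150 = -221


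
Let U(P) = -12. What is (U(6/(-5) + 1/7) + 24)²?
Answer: 144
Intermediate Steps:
(U(6/(-5) + 1/7) + 24)² = (-12 + 24)² = 12² = 144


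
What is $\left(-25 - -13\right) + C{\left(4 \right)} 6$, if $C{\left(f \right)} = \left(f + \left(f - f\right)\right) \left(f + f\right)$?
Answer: $180$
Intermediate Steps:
$C{\left(f \right)} = 2 f^{2}$ ($C{\left(f \right)} = \left(f + 0\right) 2 f = f 2 f = 2 f^{2}$)
$\left(-25 - -13\right) + C{\left(4 \right)} 6 = \left(-25 - -13\right) + 2 \cdot 4^{2} \cdot 6 = \left(-25 + 13\right) + 2 \cdot 16 \cdot 6 = -12 + 32 \cdot 6 = -12 + 192 = 180$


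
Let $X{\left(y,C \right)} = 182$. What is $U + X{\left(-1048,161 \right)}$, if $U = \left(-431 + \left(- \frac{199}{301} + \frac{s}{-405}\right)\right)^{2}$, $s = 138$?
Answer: $\frac{308457337911766}{1651203225} \approx 1.8681 \cdot 10^{5}$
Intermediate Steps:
$U = \frac{308156818924816}{1651203225}$ ($U = \left(-431 + \left(- \frac{199}{301} + \frac{138}{-405}\right)\right)^{2} = \left(-431 + \left(\left(-199\right) \frac{1}{301} + 138 \left(- \frac{1}{405}\right)\right)\right)^{2} = \left(-431 - \frac{40711}{40635}\right)^{2} = \left(- \frac{17554396}{40635}\right)^{2} = \frac{308156818924816}{1651203225} \approx 1.8663 \cdot 10^{5}$)
$U + X{\left(-1048,161 \right)} = \frac{308156818924816}{1651203225} + 182 = \frac{308457337911766}{1651203225}$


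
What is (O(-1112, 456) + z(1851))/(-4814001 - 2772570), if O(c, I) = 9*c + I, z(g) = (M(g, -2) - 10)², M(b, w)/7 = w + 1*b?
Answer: -55750979/2528857 ≈ -22.046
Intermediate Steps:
M(b, w) = 7*b + 7*w (M(b, w) = 7*(w + 1*b) = 7*(w + b) = 7*(b + w) = 7*b + 7*w)
z(g) = (-24 + 7*g)² (z(g) = ((7*g + 7*(-2)) - 10)² = ((7*g - 14) - 10)² = ((-14 + 7*g) - 10)² = (-24 + 7*g)²)
O(c, I) = I + 9*c
(O(-1112, 456) + z(1851))/(-4814001 - 2772570) = ((456 + 9*(-1112)) + (-24 + 7*1851)²)/(-4814001 - 2772570) = ((456 - 10008) + (-24 + 12957)²)/(-7586571) = (-9552 + 12933²)*(-1/7586571) = (-9552 + 167262489)*(-1/7586571) = 167252937*(-1/7586571) = -55750979/2528857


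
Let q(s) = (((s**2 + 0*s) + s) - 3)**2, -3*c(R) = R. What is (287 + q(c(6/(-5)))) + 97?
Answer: 243721/625 ≈ 389.95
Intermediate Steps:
c(R) = -R/3
q(s) = (-3 + s + s**2)**2 (q(s) = (((s**2 + 0) + s) - 3)**2 = ((s**2 + s) - 3)**2 = ((s + s**2) - 3)**2 = (-3 + s + s**2)**2)
(287 + q(c(6/(-5)))) + 97 = (287 + (-3 - 2/(-5) + (-2/(-5))**2)**2) + 97 = (287 + (-3 - 2*(-1)/5 + (-2*(-1)/5)**2)**2) + 97 = (287 + (-3 - 1/3*(-6/5) + (-1/3*(-6/5))**2)**2) + 97 = (287 + (-3 + 2/5 + (2/5)**2)**2) + 97 = (287 + (-3 + 2/5 + 4/25)**2) + 97 = (287 + (-61/25)**2) + 97 = (287 + 3721/625) + 97 = 183096/625 + 97 = 243721/625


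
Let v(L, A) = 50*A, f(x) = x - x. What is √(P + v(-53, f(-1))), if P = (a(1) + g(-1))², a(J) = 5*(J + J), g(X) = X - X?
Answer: 10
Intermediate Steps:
g(X) = 0
a(J) = 10*J (a(J) = 5*(2*J) = 10*J)
f(x) = 0
P = 100 (P = (10*1 + 0)² = (10 + 0)² = 10² = 100)
√(P + v(-53, f(-1))) = √(100 + 50*0) = √(100 + 0) = √100 = 10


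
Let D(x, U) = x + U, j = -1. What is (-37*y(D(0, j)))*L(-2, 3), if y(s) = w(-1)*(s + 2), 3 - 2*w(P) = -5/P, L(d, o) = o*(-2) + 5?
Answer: -37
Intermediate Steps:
L(d, o) = 5 - 2*o (L(d, o) = -2*o + 5 = 5 - 2*o)
D(x, U) = U + x
w(P) = 3/2 + 5/(2*P) (w(P) = 3/2 - (-5)/(2*P) = 3/2 + 5/(2*P))
y(s) = -2 - s (y(s) = ((½)*(5 + 3*(-1))/(-1))*(s + 2) = ((½)*(-1)*(5 - 3))*(2 + s) = ((½)*(-1)*2)*(2 + s) = -(2 + s) = -2 - s)
(-37*y(D(0, j)))*L(-2, 3) = (-37*(-2 - (-1 + 0)))*(5 - 2*3) = (-37*(-2 - 1*(-1)))*(5 - 6) = -37*(-2 + 1)*(-1) = -37*(-1)*(-1) = 37*(-1) = -37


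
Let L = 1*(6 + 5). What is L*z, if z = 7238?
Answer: 79618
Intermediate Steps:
L = 11 (L = 1*11 = 11)
L*z = 11*7238 = 79618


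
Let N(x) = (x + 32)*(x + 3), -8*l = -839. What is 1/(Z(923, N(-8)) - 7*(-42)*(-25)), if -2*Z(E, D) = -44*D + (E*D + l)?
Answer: 16/725401 ≈ 2.2057e-5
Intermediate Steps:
l = 839/8 (l = -⅛*(-839) = 839/8 ≈ 104.88)
N(x) = (3 + x)*(32 + x) (N(x) = (32 + x)*(3 + x) = (3 + x)*(32 + x))
Z(E, D) = -839/16 + 22*D - D*E/2 (Z(E, D) = -(-44*D + (E*D + 839/8))/2 = -(-44*D + (D*E + 839/8))/2 = -(-44*D + (839/8 + D*E))/2 = -(839/8 - 44*D + D*E)/2 = -839/16 + 22*D - D*E/2)
1/(Z(923, N(-8)) - 7*(-42)*(-25)) = 1/((-839/16 + 22*(96 + (-8)² + 35*(-8)) - ½*(96 + (-8)² + 35*(-8))*923) - 7*(-42)*(-25)) = 1/((-839/16 + 22*(96 + 64 - 280) - ½*(96 + 64 - 280)*923) + 294*(-25)) = 1/((-839/16 + 22*(-120) - ½*(-120)*923) - 7350) = 1/((-839/16 - 2640 + 55380) - 7350) = 1/(843001/16 - 7350) = 1/(725401/16) = 16/725401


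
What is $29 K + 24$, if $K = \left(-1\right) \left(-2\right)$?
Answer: $82$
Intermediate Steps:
$K = 2$
$29 K + 24 = 29 \cdot 2 + 24 = 58 + 24 = 82$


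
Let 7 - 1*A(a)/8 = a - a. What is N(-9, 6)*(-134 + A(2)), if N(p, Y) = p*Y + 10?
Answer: 3432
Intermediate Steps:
A(a) = 56 (A(a) = 56 - 8*(a - a) = 56 - 8*0 = 56 + 0 = 56)
N(p, Y) = 10 + Y*p (N(p, Y) = Y*p + 10 = 10 + Y*p)
N(-9, 6)*(-134 + A(2)) = (10 + 6*(-9))*(-134 + 56) = (10 - 54)*(-78) = -44*(-78) = 3432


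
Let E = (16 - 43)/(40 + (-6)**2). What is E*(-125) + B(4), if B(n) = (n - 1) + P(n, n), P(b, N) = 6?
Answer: 4059/76 ≈ 53.408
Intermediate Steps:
B(n) = 5 + n (B(n) = (n - 1) + 6 = (-1 + n) + 6 = 5 + n)
E = -27/76 (E = -27/(40 + 36) = -27/76 ≈ -0.35526)
E*(-125) + B(4) = -27/76*(-125) + (5 + 4) = 3375/76 + 9 = 4059/76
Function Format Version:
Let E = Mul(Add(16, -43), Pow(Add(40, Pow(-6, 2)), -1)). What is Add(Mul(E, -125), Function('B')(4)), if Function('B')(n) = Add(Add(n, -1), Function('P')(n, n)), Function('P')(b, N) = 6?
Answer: Rational(4059, 76) ≈ 53.408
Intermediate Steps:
Function('B')(n) = Add(5, n) (Function('B')(n) = Add(Add(n, -1), 6) = Add(Add(-1, n), 6) = Add(5, n))
E = Rational(-27, 76) (E = Mul(-27, Pow(Add(40, 36), -1)) = Mul(-27, Pow(76, -1)) = Mul(-27, Rational(1, 76)) = Rational(-27, 76) ≈ -0.35526)
Add(Mul(E, -125), Function('B')(4)) = Add(Mul(Rational(-27, 76), -125), Add(5, 4)) = Add(Rational(3375, 76), 9) = Rational(4059, 76)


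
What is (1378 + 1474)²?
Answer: 8133904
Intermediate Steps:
(1378 + 1474)² = 2852² = 8133904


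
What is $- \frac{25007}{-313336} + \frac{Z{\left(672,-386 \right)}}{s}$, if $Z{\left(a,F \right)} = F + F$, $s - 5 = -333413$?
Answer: $\frac{67026791}{816161946} \approx 0.082124$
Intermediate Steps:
$s = -333408$ ($s = 5 - 333413 = -333408$)
$Z{\left(a,F \right)} = 2 F$
$- \frac{25007}{-313336} + \frac{Z{\left(672,-386 \right)}}{s} = - \frac{25007}{-313336} + \frac{2 \left(-386\right)}{-333408} = \left(-25007\right) \left(- \frac{1}{313336}\right) - - \frac{193}{83352} = \frac{25007}{313336} + \frac{193}{83352} = \frac{67026791}{816161946}$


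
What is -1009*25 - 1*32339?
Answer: -57564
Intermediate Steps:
-1009*25 - 1*32339 = -25225 - 32339 = -57564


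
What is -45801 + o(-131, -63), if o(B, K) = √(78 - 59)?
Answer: -45801 + √19 ≈ -45797.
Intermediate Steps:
o(B, K) = √19
-45801 + o(-131, -63) = -45801 + √19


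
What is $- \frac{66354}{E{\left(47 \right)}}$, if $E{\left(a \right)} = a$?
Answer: $- \frac{66354}{47} \approx -1411.8$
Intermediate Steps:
$- \frac{66354}{E{\left(47 \right)}} = - \frac{66354}{47}$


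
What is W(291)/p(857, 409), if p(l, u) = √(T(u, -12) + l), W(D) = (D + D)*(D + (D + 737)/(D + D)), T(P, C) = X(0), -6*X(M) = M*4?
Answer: 170390*√857/857 ≈ 5820.4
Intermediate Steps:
X(M) = -2*M/3 (X(M) = -M*4/6 = -2*M/3)
T(P, C) = 0 (T(P, C) = -⅔*0 = 0)
W(D) = 2*D*(D + (737 + D)/(2*D)) (W(D) = (2*D)*(D + (737 + D)/((2*D))) = (2*D)*(D + (737 + D)*(1/(2*D))) = (2*D)*(D + (737 + D)/(2*D)) = 2*D*(D + (737 + D)/(2*D)))
p(l, u) = √l (p(l, u) = √(0 + l) = √l)
W(291)/p(857, 409) = (737 + 291 + 2*291²)/(√857) = (737 + 291 + 2*84681)*(√857/857) = (737 + 291 + 169362)*(√857/857) = 170390*(√857/857) = 170390*√857/857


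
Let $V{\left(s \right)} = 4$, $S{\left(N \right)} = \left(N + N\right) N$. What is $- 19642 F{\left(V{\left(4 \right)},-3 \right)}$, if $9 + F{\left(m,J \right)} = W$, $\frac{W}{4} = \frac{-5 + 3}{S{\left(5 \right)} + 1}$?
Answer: $\frac{9172814}{51} \approx 1.7986 \cdot 10^{5}$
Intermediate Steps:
$S{\left(N \right)} = 2 N^{2}$ ($S{\left(N \right)} = 2 N N = 2 N^{2}$)
$W = - \frac{8}{51}$ ($W = 4 \frac{-5 + 3}{2 \cdot 5^{2} + 1} = 4 \left(- \frac{2}{2 \cdot 25 + 1}\right) = 4 \left(- \frac{2}{50 + 1}\right) = 4 \left(- \frac{2}{51}\right) = - \frac{8}{51} \approx -0.15686$)
$F{\left(m,J \right)} = - \frac{467}{51}$ ($F{\left(m,J \right)} = -9 - \frac{8}{51} = - \frac{467}{51}$)
$- 19642 F{\left(V{\left(4 \right)},-3 \right)} = \left(-19642\right) \left(- \frac{467}{51}\right) = \frac{9172814}{51}$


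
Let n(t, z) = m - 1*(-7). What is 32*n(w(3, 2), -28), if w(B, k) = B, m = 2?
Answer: 288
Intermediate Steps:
n(t, z) = 9 (n(t, z) = 2 - 1*(-7) = 2 + 7 = 9)
32*n(w(3, 2), -28) = 32*9 = 288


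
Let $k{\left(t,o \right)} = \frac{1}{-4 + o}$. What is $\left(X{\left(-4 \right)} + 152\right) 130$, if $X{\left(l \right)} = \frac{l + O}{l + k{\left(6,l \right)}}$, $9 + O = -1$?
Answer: $\frac{666640}{33} \approx 20201.0$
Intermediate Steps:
$O = -10$ ($O = -9 - 1 = -10$)
$X{\left(l \right)} = \frac{-10 + l}{l + \frac{1}{-4 + l}}$ ($X{\left(l \right)} = \frac{l - 10}{l + \frac{1}{-4 + l}} = \frac{-10 + l}{l + \frac{1}{-4 + l}}$)
$\left(X{\left(-4 \right)} + 152\right) 130 = \left(\frac{\left(-10 - 4\right) \left(-4 - 4\right)}{1 - 4 \left(-4 - 4\right)} + 152\right) 130 = \left(\frac{1}{1 - -32} \left(-14\right) \left(-8\right) + 152\right) 130 = \left(\frac{1}{1 + 32} \left(-14\right) \left(-8\right) + 152\right) 130 = \left(\frac{1}{33} \left(-14\right) \left(-8\right) + 152\right) 130 = \left(\frac{112}{33} + 152\right) 130 = \frac{5128}{33} \cdot 130 = \frac{666640}{33}$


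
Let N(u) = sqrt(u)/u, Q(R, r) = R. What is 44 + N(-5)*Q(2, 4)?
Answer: 44 - 2*I*sqrt(5)/5 ≈ 44.0 - 0.89443*I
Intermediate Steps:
N(u) = 1/sqrt(u)
44 + N(-5)*Q(2, 4) = 44 + 2/sqrt(-5) = 44 - I*sqrt(5)/5*2 = 44 - 2*I*sqrt(5)/5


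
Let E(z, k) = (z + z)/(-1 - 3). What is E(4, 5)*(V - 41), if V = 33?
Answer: 16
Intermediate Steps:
E(z, k) = -z/2 (E(z, k) = (2*z)/(-4) = (2*z)*(-¼) = -z/2)
E(4, 5)*(V - 41) = (-½*4)*(33 - 41) = -2*(-8) = 16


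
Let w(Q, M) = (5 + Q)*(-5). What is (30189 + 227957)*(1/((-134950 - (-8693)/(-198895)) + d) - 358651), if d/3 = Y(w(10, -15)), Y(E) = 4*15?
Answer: -2481730858573887592448/26805087843 ≈ -9.2584e+10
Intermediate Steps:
w(Q, M) = -25 - 5*Q
Y(E) = 60
d = 180 (d = 3*60 = 180)
(30189 + 227957)*(1/((-134950 - (-8693)/(-198895)) + d) - 358651) = (30189 + 227957)*(1/((-134950 - (-8693)/(-198895)) + 180) - 358651) = 258146*(1/((-134950 - (-8693)*(-1)/198895) + 180) - 358651) = 258146*(1/((-134950 - 1*8693/198895) + 180) - 358651) = 258146*(1/((-134950 - 8693/198895) + 180) - 358651) = 258146*(1/(-26840888943/198895 + 180) - 358651) = 258146*(1/(-26805087843/198895) - 358651) = 258146*(-198895/26805087843 - 358651) = 258146*(-9613671560178688/26805087843) = -2481730858573887592448/26805087843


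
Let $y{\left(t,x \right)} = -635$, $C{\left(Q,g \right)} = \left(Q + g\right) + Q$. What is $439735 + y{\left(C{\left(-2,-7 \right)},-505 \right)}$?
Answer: $439100$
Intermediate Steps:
$C{\left(Q,g \right)} = g + 2 Q$
$439735 + y{\left(C{\left(-2,-7 \right)},-505 \right)} = 439735 - 635 = 439100$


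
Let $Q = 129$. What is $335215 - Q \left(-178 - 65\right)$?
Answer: $366562$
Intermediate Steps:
$335215 - Q \left(-178 - 65\right) = 335215 - 129 \left(-178 - 65\right) = 335215 - 129 \left(-243\right) = 335215 - -31347 = 335215 + 31347 = 366562$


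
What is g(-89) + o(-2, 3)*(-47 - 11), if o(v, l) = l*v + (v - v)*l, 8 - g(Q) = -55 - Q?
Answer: 322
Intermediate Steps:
g(Q) = 63 + Q (g(Q) = 8 - (-55 - Q) = 8 + (55 + Q) = 63 + Q)
o(v, l) = l*v (o(v, l) = l*v + 0*l = l*v + 0 = l*v)
g(-89) + o(-2, 3)*(-47 - 11) = (63 - 89) + (3*(-2))*(-47 - 11) = -26 - 6*(-58) = -26 + 348 = 322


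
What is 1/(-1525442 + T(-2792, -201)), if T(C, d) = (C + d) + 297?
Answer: -1/1528138 ≈ -6.5439e-7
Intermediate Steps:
T(C, d) = 297 + C + d
1/(-1525442 + T(-2792, -201)) = 1/(-1525442 + (297 - 2792 - 201)) = 1/(-1525442 - 2696) = 1/(-1528138) = -1/1528138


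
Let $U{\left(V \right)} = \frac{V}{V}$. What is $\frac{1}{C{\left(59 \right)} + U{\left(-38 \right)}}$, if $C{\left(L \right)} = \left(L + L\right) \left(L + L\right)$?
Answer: $\frac{1}{13925} \approx 7.1813 \cdot 10^{-5}$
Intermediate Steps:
$U{\left(V \right)} = 1$
$C{\left(L \right)} = 4 L^{2}$ ($C{\left(L \right)} = 2 L 2 L = 4 L^{2}$)
$\frac{1}{C{\left(59 \right)} + U{\left(-38 \right)}} = \frac{1}{4 \cdot 59^{2} + 1} = \frac{1}{4 \cdot 3481 + 1} = \frac{1}{13924 + 1} = \frac{1}{13925}$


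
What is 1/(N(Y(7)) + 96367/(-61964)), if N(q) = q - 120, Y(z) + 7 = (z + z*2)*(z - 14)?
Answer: -61964/17074503 ≈ -0.0036290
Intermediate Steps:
Y(z) = -7 + 3*z*(-14 + z) (Y(z) = -7 + (z + z*2)*(z - 14) = -7 + (z + 2*z)*(-14 + z) = -7 + (3*z)*(-14 + z) = -7 + 3*z*(-14 + z))
N(q) = -120 + q
1/(N(Y(7)) + 96367/(-61964)) = 1/((-120 + (-7 - 42*7 + 3*7²)) + 96367/(-61964)) = 1/((-120 + (-7 - 294 + 3*49)) + 96367*(-1/61964)) = 1/((-120 + (-7 - 294 + 147)) - 96367/61964) = 1/((-120 - 154) - 96367/61964) = 1/(-274 - 96367/61964) = 1/(-17074503/61964) = -61964/17074503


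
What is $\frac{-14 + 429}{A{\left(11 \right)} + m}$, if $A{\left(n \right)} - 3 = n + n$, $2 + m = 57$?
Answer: $\frac{83}{16} \approx 5.1875$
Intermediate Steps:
$m = 55$ ($m = -2 + 57 = 55$)
$A{\left(n \right)} = 3 + 2 n$ ($A{\left(n \right)} = 3 + \left(n + n\right) = 3 + 2 n$)
$\frac{-14 + 429}{A{\left(11 \right)} + m} = \frac{-14 + 429}{\left(3 + 2 \cdot 11\right) + 55} = \frac{415}{\left(3 + 22\right) + 55} = \frac{415}{25 + 55} = \frac{415}{80} = 415 \cdot \frac{1}{80} = \frac{83}{16}$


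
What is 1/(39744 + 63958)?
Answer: 1/103702 ≈ 9.6430e-6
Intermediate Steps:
1/(39744 + 63958) = 1/103702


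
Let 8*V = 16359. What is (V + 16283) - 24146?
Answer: -46545/8 ≈ -5818.1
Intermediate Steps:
V = 16359/8 (V = (⅛)*16359 = 16359/8 ≈ 2044.9)
(V + 16283) - 24146 = (16359/8 + 16283) - 24146 = 146623/8 - 24146 = -46545/8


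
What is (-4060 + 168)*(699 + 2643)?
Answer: -13007064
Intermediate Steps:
(-4060 + 168)*(699 + 2643) = -3892*3342 = -13007064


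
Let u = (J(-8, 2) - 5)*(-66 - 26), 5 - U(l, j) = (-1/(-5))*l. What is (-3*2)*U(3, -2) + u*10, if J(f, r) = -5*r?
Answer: 68868/5 ≈ 13774.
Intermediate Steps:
U(l, j) = 5 - l/5 (U(l, j) = 5 - (-1/(-5))*l = 5 - (-1*(-1/5))*l = 5 - l/5)
u = 1380 (u = (-5*2 - 5)*(-66 - 26) = (-10 - 5)*(-92) = -15*(-92) = 1380)
(-3*2)*U(3, -2) + u*10 = (-3*2)*(5 - 1/5*3) + 1380*10 = -6*(5 - 3/5) + 13800 = -6*22/5 + 13800 = -132/5 + 13800 = 68868/5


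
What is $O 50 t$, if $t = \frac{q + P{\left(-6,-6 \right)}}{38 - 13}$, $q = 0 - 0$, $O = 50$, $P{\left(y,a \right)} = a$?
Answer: $-600$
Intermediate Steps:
$q = 0$ ($q = 0 + 0 = 0$)
$t = - \frac{6}{25}$ ($t = \frac{0 - 6}{38 - 13} = - \frac{6}{38 - 13} = - \frac{6}{25} \approx -0.24$)
$O 50 t = 50 \cdot 50 \left(- \frac{6}{25}\right) = 2500 \left(- \frac{6}{25}\right) = -600$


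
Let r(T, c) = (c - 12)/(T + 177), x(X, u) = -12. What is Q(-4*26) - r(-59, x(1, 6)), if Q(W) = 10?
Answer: 602/59 ≈ 10.203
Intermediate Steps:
r(T, c) = (-12 + c)/(177 + T)
Q(-4*26) - r(-59, x(1, 6)) = 10 - (-12 - 12)/(177 - 59) = 10 - (-24)/118 = 10 - 1*(-12/59) = 10 + 12/59 = 602/59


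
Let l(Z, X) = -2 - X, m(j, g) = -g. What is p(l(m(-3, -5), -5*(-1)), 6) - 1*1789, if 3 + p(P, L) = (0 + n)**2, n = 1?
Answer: -1791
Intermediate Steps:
p(P, L) = -2 (p(P, L) = -3 + (0 + 1)**2 = -3 + 1**2 = -3 + 1 = -2)
p(l(m(-3, -5), -5*(-1)), 6) - 1*1789 = -2 - 1*1789 = -2 - 1789 = -1791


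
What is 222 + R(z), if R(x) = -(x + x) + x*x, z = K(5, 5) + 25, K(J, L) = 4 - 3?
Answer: 846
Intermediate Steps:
K(J, L) = 1
z = 26 (z = 1 + 25 = 26)
R(x) = x² - 2*x (R(x) = -2*x + x² = x² - 2*x)
222 + R(z) = 222 + 26*(-2 + 26) = 222 + 26*24 = 222 + 624 = 846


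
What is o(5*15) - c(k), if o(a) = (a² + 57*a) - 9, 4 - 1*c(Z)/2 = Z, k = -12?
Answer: 9859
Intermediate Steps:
c(Z) = 8 - 2*Z
o(a) = -9 + a² + 57*a
o(5*15) - c(k) = (-9 + (5*15)² + 57*(5*15)) - (8 - 2*(-12)) = (-9 + 75² + 57*75) - (8 + 24) = (-9 + 5625 + 4275) - 1*32 = 9891 - 32 = 9859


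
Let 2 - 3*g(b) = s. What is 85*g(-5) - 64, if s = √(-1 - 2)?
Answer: -22/3 - 85*I*√3/3 ≈ -7.3333 - 49.075*I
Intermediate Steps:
s = I*√3 (s = √(-3) = I*√3 ≈ 1.732*I)
g(b) = ⅔ - I*√3/3
85*g(-5) - 64 = 85*(⅔ - I*√3/3) - 64 = (170/3 - 85*I*√3/3) - 64 = -22/3 - 85*I*√3/3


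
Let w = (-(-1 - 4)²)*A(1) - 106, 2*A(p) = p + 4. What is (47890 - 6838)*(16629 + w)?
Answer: 675736446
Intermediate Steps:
A(p) = 2 + p/2 (A(p) = (p + 4)/2 = (4 + p)/2 = 2 + p/2)
w = -337/2 (w = (-(-1 - 4)²)*(2 + (½)*1) - 106 = (-1*(-5)²)*(2 + ½) - 106 = -1*25*(5/2) - 106 = -25*5/2 - 106 = -125/2 - 106 = -337/2 ≈ -168.50)
(47890 - 6838)*(16629 + w) = (47890 - 6838)*(16629 - 337/2) = 41052*(32921/2) = 675736446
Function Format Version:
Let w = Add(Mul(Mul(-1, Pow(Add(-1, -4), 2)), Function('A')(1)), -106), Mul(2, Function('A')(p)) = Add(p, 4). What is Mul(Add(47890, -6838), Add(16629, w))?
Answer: 675736446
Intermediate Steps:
Function('A')(p) = Add(2, Mul(Rational(1, 2), p)) (Function('A')(p) = Mul(Rational(1, 2), Add(p, 4)) = Mul(Rational(1, 2), Add(4, p)) = Add(2, Mul(Rational(1, 2), p)))
w = Rational(-337, 2) (w = Add(Mul(Mul(-1, Pow(Add(-1, -4), 2)), Add(2, Mul(Rational(1, 2), 1))), -106) = Add(Mul(Mul(-1, Pow(-5, 2)), Add(2, Rational(1, 2))), -106) = Add(Mul(Mul(-1, 25), Rational(5, 2)), -106) = Add(Mul(-25, Rational(5, 2)), -106) = Add(Rational(-125, 2), -106) = Rational(-337, 2) ≈ -168.50)
Mul(Add(47890, -6838), Add(16629, w)) = Mul(Add(47890, -6838), Add(16629, Rational(-337, 2))) = Mul(41052, Rational(32921, 2)) = 675736446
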